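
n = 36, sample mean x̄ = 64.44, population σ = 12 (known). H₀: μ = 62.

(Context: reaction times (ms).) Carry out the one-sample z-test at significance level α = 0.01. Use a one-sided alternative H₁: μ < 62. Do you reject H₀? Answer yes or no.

reject H₀: no

SE = σ/√n = 12/√36 = 2.0000
z = (x̄−μ₀)/SE = (64.44−62)/2.0000 = 1.2200
p-value (one-sided, H₁ less) = 0.88877
At α=0.01: p ≥ α → fail to reject H₀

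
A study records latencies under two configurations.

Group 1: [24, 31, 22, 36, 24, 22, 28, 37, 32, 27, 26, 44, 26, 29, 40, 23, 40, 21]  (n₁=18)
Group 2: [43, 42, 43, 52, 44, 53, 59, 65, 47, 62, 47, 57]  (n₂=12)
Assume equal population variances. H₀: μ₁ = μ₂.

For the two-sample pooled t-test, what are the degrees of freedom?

df = n₁ + n₂ − 2 = 18 + 12 − 2 = 28

degrees of freedom = 28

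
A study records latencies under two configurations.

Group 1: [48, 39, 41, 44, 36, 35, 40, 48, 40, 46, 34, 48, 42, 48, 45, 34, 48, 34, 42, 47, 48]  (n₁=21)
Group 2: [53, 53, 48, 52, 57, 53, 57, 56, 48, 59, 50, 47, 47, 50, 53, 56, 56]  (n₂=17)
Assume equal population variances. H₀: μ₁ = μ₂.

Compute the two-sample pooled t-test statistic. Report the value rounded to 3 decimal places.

x̄₁=42.238, s₁=5.309, n₁=21
x̄₂=52.647, s₂=3.823, n₂=17
s_p² = [20·5.309² + 16·3.823²]/36 = 22.1581
SE = √(s_p²·(1/21+1/17)) = 1.5358
t = (42.238−52.647)/1.5358 = -6.7777
df = 36

test statistic = -6.778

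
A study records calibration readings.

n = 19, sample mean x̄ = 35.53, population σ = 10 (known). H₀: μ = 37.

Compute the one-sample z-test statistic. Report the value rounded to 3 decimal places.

test statistic = -0.641

SE = σ/√n = 10/√19 = 2.2942
z = (x̄−μ₀)/SE = (35.53−37)/2.2942 = -0.6408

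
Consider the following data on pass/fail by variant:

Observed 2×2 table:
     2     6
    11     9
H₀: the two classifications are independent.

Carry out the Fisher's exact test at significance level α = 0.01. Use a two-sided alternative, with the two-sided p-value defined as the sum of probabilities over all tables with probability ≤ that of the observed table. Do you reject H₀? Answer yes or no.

reject H₀: no

Margins: r₁=8, r₂=20, c₁=13, c₂=15, n=28
p_obs = C(8,2)·C(20,11)/C(28,13); sum pmf over tables with pmf ≤ p_obs
p-value (two-sided) = 0.22126
At α=0.01: p ≥ α → fail to reject H₀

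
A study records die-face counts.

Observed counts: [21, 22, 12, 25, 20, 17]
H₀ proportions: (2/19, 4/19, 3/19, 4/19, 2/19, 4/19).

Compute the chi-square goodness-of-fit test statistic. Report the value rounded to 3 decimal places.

test statistic = 15.838

n = 117; E_i = n·p_i = [12.32, 24.63, 18.47, 24.63, 12.32, 24.63]
χ² = (21−12.32)²/12.32 + (22−24.63)²/24.63 + (12−18.47)²/18.47 + (25−24.63)²/24.63 + (20−12.32)²/12.32 + (17−24.63)²/24.63 = 15.8376
df = 5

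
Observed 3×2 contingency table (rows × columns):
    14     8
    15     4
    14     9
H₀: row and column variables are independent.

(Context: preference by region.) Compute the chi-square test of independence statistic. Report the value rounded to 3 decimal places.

Row totals [22, 19, 23], col totals [43, 21], n=64
χ² = (14−14.78)²/14.78 + (8−7.22)²/7.22 + (15−12.77)²/12.77 + (4−6.23)²/6.23 + (14−15.45)²/15.45 + (9−7.55)²/7.55 = 1.7342
df = 2

test statistic = 1.734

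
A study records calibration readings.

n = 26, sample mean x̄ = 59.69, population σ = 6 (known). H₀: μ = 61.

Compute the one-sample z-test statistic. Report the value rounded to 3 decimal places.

test statistic = -1.113

SE = σ/√n = 6/√26 = 1.1767
z = (x̄−μ₀)/SE = (59.69−61)/1.1767 = -1.1133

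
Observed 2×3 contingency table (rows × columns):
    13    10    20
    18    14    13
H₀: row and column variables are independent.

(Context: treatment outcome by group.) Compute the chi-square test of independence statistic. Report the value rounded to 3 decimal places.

test statistic = 2.914

Row totals [43, 45], col totals [31, 24, 33], n=88
χ² = (13−15.15)²/15.15 + (10−11.73)²/11.73 + (20−16.12)²/16.12 + (18−15.85)²/15.85 + (14−12.27)²/12.27 + (13−16.88)²/16.88 = 2.9140
df = 2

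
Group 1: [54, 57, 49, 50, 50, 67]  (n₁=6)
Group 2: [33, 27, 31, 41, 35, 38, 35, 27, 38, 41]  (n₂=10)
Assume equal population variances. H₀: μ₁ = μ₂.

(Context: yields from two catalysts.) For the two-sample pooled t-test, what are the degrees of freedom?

degrees of freedom = 14

df = n₁ + n₂ − 2 = 6 + 10 − 2 = 14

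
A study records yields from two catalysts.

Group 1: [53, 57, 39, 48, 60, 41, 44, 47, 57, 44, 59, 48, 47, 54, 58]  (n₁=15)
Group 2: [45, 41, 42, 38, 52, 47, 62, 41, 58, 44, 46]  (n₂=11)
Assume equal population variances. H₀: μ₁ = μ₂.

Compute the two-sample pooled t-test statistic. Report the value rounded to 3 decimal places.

x̄₁=50.400, s₁=6.895, n₁=15
x̄₂=46.909, s₂=7.503, n₂=11
s_p² = [14·6.895² + 10·7.503²]/24 = 51.1879
SE = √(s_p²·(1/15+1/11)) = 2.8401
t = (50.400−46.909)/2.8401 = 1.2292
df = 24

test statistic = 1.229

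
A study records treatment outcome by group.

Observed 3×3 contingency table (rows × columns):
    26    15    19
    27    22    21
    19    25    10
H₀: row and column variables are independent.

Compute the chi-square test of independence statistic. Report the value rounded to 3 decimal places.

Row totals [60, 70, 54], col totals [72, 62, 50], n=184
χ² = (26−23.48)²/23.48 + (15−20.22)²/20.22 + (19−16.30)²/16.30 + (27−27.39)²/27.39 + (22−23.59)²/23.59 + (21−19.02)²/19.02 + (19−21.13)²/21.13 + (25−18.20)²/18.20 + (10−14.67)²/14.67 = 6.6291
df = 4

test statistic = 6.629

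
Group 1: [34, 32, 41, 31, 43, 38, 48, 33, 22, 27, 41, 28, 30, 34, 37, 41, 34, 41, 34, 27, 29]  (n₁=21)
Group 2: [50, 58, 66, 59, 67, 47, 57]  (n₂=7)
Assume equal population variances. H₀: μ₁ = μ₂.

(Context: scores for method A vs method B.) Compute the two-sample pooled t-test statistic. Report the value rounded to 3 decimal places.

x̄₁=34.524, s₁=6.424, n₁=21
x̄₂=57.714, s₂=7.432, n₂=7
s_p² = [20·6.424² + 6·7.432²]/26 = 44.4872
SE = √(s_p²·(1/21+1/7)) = 2.9110
t = (34.524−57.714)/2.9110 = -7.9666
df = 26

test statistic = -7.967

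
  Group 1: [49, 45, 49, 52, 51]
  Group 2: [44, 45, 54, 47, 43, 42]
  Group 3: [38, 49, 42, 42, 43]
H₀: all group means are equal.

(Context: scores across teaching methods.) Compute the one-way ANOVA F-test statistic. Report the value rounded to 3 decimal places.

test statistic = 3.574

Group means [49.20, 45.83, 42.80], grand mean 45.938
SSB = Σnᵢ(x̄ᵢ−x̄)² = 102.504; SSW = ΣΣ(x−x̄ᵢ)² = 186.433
MSB = 102.504/2 = 51.2521; MSW = 186.433/13 = 14.3410
F = MSB/MSW = 3.5738
df = (2, 13)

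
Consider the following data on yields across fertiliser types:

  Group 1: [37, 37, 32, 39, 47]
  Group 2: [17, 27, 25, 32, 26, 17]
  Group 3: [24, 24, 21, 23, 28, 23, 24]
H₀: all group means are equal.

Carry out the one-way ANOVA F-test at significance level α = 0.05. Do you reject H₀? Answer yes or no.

reject H₀: yes

Group means [38.40, 24.00, 23.86], grand mean 27.944
SSB = Σnᵢ(x̄ᵢ−x̄)² = 756.887; SSW = ΣΣ(x−x̄ᵢ)² = 322.057
MSB = 756.887/2 = 378.4437; MSW = 322.057/15 = 21.4705
F = MSB/MSW = 17.6262
df = (2, 15)
p-value (upper-tail) = 0.00012
At α=0.05: p < α → reject H₀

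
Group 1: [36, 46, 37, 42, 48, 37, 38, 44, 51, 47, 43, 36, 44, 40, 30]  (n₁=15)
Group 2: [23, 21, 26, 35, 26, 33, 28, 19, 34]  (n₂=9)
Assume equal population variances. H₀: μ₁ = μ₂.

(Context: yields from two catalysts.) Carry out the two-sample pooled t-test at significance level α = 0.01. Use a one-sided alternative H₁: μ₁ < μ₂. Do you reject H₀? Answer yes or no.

reject H₀: no

x̄₁=41.267, s₁=5.637, n₁=15
x̄₂=27.222, s₂=5.783, n₂=9
s_p² = [14·5.637² + 8·5.783²]/22 = 32.3859
SE = √(s_p²·(1/15+1/9)) = 2.3995
t = (41.267−27.222)/2.3995 = 5.8531
df = 22
p-value (one-sided, H₁ less) = 1.00000
At α=0.01: p ≥ α → fail to reject H₀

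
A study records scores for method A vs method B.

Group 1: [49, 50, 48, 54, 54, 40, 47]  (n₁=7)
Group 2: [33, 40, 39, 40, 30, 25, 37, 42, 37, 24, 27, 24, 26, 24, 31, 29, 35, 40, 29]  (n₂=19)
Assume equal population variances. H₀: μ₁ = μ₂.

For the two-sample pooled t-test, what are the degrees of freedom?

df = n₁ + n₂ − 2 = 7 + 19 − 2 = 24

degrees of freedom = 24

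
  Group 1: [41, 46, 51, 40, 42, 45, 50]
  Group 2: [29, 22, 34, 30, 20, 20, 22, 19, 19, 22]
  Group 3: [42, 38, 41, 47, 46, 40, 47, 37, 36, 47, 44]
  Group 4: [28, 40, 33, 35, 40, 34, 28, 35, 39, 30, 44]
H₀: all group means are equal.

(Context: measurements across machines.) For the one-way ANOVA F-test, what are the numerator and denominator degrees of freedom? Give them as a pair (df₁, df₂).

degrees of freedom = [3, 35]

k = 4 groups, N = 39 total
df = (k−1, N−k) = (4−1, 39−4) = (3, 35)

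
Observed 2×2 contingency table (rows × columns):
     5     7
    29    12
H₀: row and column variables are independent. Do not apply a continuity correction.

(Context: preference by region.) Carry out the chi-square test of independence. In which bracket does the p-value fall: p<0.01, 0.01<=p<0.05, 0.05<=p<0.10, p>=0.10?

Row totals [12, 41], col totals [34, 19], n=53
χ² = (5−7.70)²/7.70 + (7−4.30)²/4.30 + (29−26.30)²/26.30 + (12−14.70)²/14.70 = 3.4100
df = 1
p-value (upper-tail) = 0.06480
→ bracket: 0.05<=p<0.10

p-value bracket: 0.05<=p<0.10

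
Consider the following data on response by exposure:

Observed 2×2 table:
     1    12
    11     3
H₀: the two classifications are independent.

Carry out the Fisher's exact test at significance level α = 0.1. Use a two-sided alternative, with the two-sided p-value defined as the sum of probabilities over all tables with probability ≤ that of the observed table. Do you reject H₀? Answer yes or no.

reject H₀: yes

Margins: r₁=13, r₂=14, c₁=12, c₂=15, n=27
p_obs = C(13,1)·C(14,11)/C(27,12); sum pmf over tables with pmf ≤ p_obs
p-value (two-sided) = 0.00034
At α=0.1: p < α → reject H₀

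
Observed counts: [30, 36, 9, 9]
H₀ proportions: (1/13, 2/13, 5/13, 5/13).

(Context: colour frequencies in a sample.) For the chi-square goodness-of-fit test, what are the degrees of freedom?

df = k − 1 = 4 − 1 = 3

degrees of freedom = 3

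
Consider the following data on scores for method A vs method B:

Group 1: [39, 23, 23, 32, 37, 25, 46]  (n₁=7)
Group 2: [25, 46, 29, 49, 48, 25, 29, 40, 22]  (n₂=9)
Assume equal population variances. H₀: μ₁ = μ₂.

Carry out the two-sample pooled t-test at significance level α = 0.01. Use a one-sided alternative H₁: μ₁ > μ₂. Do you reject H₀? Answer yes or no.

x̄₁=32.143, s₁=8.952, n₁=7
x̄₂=34.778, s₂=10.906, n₂=9
s_p² = [6·8.952² + 8·10.906²]/14 = 102.3152
SE = √(s_p²·(1/7+1/9)) = 5.0975
t = (32.143−34.778)/5.0975 = -0.5169
df = 14
p-value (one-sided, H₁ greater) = 0.69335
At α=0.01: p ≥ α → fail to reject H₀

reject H₀: no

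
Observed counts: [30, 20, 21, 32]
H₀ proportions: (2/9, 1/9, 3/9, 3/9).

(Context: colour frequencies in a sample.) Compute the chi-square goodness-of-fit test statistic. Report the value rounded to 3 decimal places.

test statistic = 13.942

n = 103; E_i = n·p_i = [22.89, 11.44, 34.33, 34.33]
χ² = (30−22.89)²/22.89 + (20−11.44)²/11.44 + (21−34.33)²/34.33 + (32−34.33)²/34.33 = 13.9417
df = 3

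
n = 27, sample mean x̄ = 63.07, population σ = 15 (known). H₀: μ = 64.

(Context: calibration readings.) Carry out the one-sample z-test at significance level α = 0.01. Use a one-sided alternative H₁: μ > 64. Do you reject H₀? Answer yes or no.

SE = σ/√n = 15/√27 = 2.8868
z = (x̄−μ₀)/SE = (63.07−64)/2.8868 = -0.3222
p-value (one-sided, H₁ greater) = 0.62633
At α=0.01: p ≥ α → fail to reject H₀

reject H₀: no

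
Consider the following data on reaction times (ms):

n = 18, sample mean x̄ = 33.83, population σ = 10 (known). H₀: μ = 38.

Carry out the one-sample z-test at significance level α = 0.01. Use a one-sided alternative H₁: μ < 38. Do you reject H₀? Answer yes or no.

SE = σ/√n = 10/√18 = 2.3570
z = (x̄−μ₀)/SE = (33.83−38)/2.3570 = -1.7692
p-value (one-sided, H₁ less) = 0.03843
At α=0.01: p ≥ α → fail to reject H₀

reject H₀: no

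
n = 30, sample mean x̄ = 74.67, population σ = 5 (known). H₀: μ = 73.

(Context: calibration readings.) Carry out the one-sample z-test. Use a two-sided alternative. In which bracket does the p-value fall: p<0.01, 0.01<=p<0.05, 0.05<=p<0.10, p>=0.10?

p-value bracket: 0.05<=p<0.10

SE = σ/√n = 5/√30 = 0.9129
z = (x̄−μ₀)/SE = (74.67−73)/0.9129 = 1.8294
p-value (two-sided) = 0.06734
→ bracket: 0.05<=p<0.10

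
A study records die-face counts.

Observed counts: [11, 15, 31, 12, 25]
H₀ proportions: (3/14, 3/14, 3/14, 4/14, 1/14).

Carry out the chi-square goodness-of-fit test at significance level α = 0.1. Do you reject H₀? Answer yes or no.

reject H₀: yes

n = 94; E_i = n·p_i = [20.14, 20.14, 20.14, 26.86, 6.71]
χ² = (11−20.14)²/20.14 + (15−20.14)²/20.14 + (31−20.14)²/20.14 + (12−26.86)²/26.86 + (25−6.71)²/6.71 = 69.3333
df = 4
p-value (upper-tail) = 0.00000
At α=0.1: p < α → reject H₀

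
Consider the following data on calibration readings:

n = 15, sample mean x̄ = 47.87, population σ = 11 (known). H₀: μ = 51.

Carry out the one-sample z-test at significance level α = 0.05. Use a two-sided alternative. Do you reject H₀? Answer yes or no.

SE = σ/√n = 11/√15 = 2.8402
z = (x̄−μ₀)/SE = (47.87−51)/2.8402 = -1.1020
p-value (two-sided) = 0.27044
At α=0.05: p ≥ α → fail to reject H₀

reject H₀: no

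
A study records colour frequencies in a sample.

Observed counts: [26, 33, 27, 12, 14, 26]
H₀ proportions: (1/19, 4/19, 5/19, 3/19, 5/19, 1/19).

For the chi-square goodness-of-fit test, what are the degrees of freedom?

df = k − 1 = 6 − 1 = 5

degrees of freedom = 5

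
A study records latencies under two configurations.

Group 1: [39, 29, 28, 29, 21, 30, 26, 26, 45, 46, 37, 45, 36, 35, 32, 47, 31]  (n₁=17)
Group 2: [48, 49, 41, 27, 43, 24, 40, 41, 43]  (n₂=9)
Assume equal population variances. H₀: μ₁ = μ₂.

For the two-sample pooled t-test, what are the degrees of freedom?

degrees of freedom = 24

df = n₁ + n₂ − 2 = 17 + 9 − 2 = 24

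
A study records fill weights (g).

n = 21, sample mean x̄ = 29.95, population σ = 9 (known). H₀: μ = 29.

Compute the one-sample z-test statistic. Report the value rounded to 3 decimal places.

test statistic = 0.484

SE = σ/√n = 9/√21 = 1.9640
z = (x̄−μ₀)/SE = (29.95−29)/1.9640 = 0.4837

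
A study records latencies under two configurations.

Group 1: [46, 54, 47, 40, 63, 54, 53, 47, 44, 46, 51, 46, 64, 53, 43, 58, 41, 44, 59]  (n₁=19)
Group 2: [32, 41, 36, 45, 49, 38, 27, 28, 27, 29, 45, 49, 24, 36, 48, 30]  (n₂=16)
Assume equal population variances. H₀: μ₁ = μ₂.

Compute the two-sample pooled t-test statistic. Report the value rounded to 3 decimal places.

test statistic = 5.084

x̄₁=50.158, s₁=7.182, n₁=19
x̄₂=36.500, s₂=8.718, n₂=16
s_p² = [18·7.182² + 15·8.718²]/33 = 62.6826
SE = √(s_p²·(1/19+1/16)) = 2.6864
t = (50.158−36.500)/2.6864 = 5.0841
df = 33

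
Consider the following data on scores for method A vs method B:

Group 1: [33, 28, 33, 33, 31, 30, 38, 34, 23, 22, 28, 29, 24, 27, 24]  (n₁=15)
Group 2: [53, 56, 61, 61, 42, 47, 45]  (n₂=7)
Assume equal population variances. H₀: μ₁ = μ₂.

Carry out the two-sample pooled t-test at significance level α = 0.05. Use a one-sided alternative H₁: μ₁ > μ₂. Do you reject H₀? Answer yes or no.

x̄₁=29.133, s₁=4.627, n₁=15
x̄₂=52.143, s₂=7.669, n₂=7
s_p² = [14·4.627² + 6·7.669²]/20 = 32.6295
SE = √(s_p²·(1/15+1/7)) = 2.6147
t = (29.133−52.143)/2.6147 = -8.8001
df = 20
p-value (one-sided, H₁ greater) = 1.00000
At α=0.05: p ≥ α → fail to reject H₀

reject H₀: no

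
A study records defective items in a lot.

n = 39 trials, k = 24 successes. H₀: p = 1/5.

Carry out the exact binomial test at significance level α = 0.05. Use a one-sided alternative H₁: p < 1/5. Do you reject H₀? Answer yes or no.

reject H₀: no

Exact binomial: n=39, k=24, p₀=1/5=0.2000
P(X≤24) from Σ C(n,i)·p₀^i·(1−p₀)^(n−i)
p-value (one-sided, H₁ less) = 1.00000
At α=0.05: p ≥ α → fail to reject H₀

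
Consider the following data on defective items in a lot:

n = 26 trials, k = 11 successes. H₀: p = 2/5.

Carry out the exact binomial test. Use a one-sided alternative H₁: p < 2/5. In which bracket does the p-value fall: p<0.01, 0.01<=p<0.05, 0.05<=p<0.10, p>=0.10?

Exact binomial: n=26, k=11, p₀=2/5=0.4000
P(X≤11) from Σ C(n,i)·p₀^i·(1−p₀)^(n−i)
p-value (one-sided, H₁ less) = 0.67368
→ bracket: p>=0.10

p-value bracket: p>=0.10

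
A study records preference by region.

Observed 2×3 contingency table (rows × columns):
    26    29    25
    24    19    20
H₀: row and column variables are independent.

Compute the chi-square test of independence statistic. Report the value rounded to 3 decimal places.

test statistic = 0.708

Row totals [80, 63], col totals [50, 48, 45], n=143
χ² = (26−27.97)²/27.97 + (29−26.85)²/26.85 + (25−25.17)²/25.17 + (24−22.03)²/22.03 + (19−21.15)²/21.15 + (20−19.83)²/19.83 = 0.7079
df = 2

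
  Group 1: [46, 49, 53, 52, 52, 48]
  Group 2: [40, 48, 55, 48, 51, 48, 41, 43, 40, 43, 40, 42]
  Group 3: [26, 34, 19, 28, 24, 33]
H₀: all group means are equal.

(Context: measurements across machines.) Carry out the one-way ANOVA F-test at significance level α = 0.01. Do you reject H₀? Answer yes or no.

Group means [50.00, 44.92, 27.33], grand mean 41.792
SSB = Σnᵢ(x̄ᵢ−x̄)² = 1775.708; SSW = ΣΣ(x−x̄ᵢ)² = 468.250
MSB = 1775.708/2 = 887.8542; MSW = 468.250/21 = 22.2976
F = MSB/MSW = 39.8183
df = (2, 21)
p-value (upper-tail) = 0.00000
At α=0.01: p < α → reject H₀

reject H₀: yes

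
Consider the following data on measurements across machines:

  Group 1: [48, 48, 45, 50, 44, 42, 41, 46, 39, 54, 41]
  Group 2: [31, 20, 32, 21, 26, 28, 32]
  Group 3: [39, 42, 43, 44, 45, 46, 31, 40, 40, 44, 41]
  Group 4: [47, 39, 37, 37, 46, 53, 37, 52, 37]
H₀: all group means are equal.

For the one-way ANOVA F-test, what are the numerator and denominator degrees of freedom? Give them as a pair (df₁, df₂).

degrees of freedom = [3, 34]

k = 4 groups, N = 38 total
df = (k−1, N−k) = (4−1, 38−4) = (3, 34)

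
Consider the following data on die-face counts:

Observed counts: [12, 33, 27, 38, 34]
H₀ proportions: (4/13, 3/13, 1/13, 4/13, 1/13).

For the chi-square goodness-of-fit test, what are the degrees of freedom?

df = k − 1 = 5 − 1 = 4

degrees of freedom = 4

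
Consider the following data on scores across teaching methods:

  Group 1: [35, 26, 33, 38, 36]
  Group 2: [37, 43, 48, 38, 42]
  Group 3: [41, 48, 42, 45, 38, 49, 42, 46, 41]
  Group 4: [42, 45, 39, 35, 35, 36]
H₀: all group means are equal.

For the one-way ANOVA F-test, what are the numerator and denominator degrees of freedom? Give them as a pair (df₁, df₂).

degrees of freedom = [3, 21]

k = 4 groups, N = 25 total
df = (k−1, N−k) = (4−1, 25−4) = (3, 21)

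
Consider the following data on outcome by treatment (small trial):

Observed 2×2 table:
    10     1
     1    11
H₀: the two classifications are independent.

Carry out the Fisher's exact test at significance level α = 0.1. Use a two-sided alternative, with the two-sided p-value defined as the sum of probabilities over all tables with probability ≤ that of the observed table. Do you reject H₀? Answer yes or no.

reject H₀: yes

Margins: r₁=11, r₂=12, c₁=11, c₂=12, n=23
p_obs = C(11,10)·C(12,1)/C(23,11); sum pmf over tables with pmf ≤ p_obs
p-value (two-sided) = 0.00011
At α=0.1: p < α → reject H₀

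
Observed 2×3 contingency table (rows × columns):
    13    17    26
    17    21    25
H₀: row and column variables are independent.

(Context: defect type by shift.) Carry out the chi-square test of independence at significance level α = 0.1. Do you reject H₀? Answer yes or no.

reject H₀: no

Row totals [56, 63], col totals [30, 38, 51], n=119
χ² = (13−14.12)²/14.12 + (17−17.88)²/17.88 + (26−24.00)²/24.00 + (17−15.88)²/15.88 + (21−20.12)²/20.12 + (25−27.00)²/27.00 = 0.5642
df = 2
p-value (upper-tail) = 0.75421
At α=0.1: p ≥ α → fail to reject H₀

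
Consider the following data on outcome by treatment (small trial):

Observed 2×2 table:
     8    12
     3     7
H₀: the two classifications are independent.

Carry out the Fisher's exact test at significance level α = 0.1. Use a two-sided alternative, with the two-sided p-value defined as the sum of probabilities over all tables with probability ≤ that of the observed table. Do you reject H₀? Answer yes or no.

reject H₀: no

Margins: r₁=20, r₂=10, c₁=11, c₂=19, n=30
p_obs = C(20,8)·C(10,3)/C(30,11); sum pmf over tables with pmf ≤ p_obs
p-value (two-sided) = 0.70200
At α=0.1: p ≥ α → fail to reject H₀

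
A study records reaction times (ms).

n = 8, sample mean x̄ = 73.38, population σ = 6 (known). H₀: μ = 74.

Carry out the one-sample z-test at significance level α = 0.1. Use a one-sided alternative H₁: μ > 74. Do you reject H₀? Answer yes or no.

SE = σ/√n = 6/√8 = 2.1213
z = (x̄−μ₀)/SE = (73.38−74)/2.1213 = -0.2923
p-value (one-sided, H₁ greater) = 0.61496
At α=0.1: p ≥ α → fail to reject H₀

reject H₀: no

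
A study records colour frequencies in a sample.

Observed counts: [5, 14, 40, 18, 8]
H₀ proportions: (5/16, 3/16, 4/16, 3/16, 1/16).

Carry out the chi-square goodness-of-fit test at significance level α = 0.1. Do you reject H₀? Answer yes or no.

n = 85; E_i = n·p_i = [26.56, 15.94, 21.25, 15.94, 5.31]
χ² = (5−26.56)²/26.56 + (14−15.94)²/15.94 + (40−21.25)²/21.25 + (18−15.94)²/15.94 + (8−5.31)²/5.31 = 35.9098
df = 4
p-value (upper-tail) = 0.00000
At α=0.1: p < α → reject H₀

reject H₀: yes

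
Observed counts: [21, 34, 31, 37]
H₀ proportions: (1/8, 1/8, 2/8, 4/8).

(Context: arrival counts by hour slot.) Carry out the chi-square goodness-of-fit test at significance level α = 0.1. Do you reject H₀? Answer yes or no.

n = 123; E_i = n·p_i = [15.38, 15.38, 30.75, 61.50]
χ² = (21−15.38)²/15.38 + (34−15.38)²/15.38 + (31−30.75)²/30.75 + (37−61.50)²/61.50 = 34.3821
df = 3
p-value (upper-tail) = 0.00000
At α=0.1: p < α → reject H₀

reject H₀: yes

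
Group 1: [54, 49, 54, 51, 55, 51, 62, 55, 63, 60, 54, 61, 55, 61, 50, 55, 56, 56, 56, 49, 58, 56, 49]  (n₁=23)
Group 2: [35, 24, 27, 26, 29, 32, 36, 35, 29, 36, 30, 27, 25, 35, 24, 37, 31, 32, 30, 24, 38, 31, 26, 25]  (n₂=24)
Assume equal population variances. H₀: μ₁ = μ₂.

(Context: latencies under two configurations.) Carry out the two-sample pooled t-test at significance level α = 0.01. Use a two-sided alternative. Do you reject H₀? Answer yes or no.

x̄₁=55.217, s₁=4.210, n₁=23
x̄₂=30.167, s₂=4.565, n₂=24
s_p² = [22·4.210² + 23·4.565²]/45 = 19.3166
SE = √(s_p²·(1/23+1/24)) = 1.2825
t = (55.217−30.167)/1.2825 = 19.5333
df = 45
p-value (two-sided) = 0.00000
At α=0.01: p < α → reject H₀

reject H₀: yes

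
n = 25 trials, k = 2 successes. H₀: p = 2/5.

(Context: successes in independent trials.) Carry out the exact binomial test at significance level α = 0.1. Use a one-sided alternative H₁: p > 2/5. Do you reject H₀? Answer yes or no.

Exact binomial: n=25, k=2, p₀=2/5=0.4000
P(X≥2) from Σ C(n,i)·p₀^i·(1−p₀)^(n−i)
p-value (one-sided, H₁ greater) = 0.99995
At α=0.1: p ≥ α → fail to reject H₀

reject H₀: no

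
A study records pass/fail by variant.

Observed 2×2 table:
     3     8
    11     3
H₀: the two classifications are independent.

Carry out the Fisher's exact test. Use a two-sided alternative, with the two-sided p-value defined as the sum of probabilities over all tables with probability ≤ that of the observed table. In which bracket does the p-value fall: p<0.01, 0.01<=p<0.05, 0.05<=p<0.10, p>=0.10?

p-value bracket: 0.01<=p<0.05

Margins: r₁=11, r₂=14, c₁=14, c₂=11, n=25
p_obs = C(11,3)·C(14,11)/C(25,14); sum pmf over tables with pmf ≤ p_obs
p-value (two-sided) = 0.01718
→ bracket: 0.01<=p<0.05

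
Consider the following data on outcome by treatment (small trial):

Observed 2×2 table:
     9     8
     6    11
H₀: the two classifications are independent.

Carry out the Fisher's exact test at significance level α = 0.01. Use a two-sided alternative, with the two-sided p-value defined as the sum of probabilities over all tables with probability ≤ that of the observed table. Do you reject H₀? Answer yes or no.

reject H₀: no

Margins: r₁=17, r₂=17, c₁=15, c₂=19, n=34
p_obs = C(17,9)·C(17,6)/C(34,15); sum pmf over tables with pmf ≤ p_obs
p-value (two-sided) = 0.49053
At α=0.01: p ≥ α → fail to reject H₀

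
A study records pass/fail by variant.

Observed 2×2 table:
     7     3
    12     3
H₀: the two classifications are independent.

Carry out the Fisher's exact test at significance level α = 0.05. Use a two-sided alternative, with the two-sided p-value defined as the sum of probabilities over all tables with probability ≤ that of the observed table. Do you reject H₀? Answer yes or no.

Margins: r₁=10, r₂=15, c₁=19, c₂=6, n=25
p_obs = C(10,7)·C(15,12)/C(25,19); sum pmf over tables with pmf ≤ p_obs
p-value (two-sided) = 0.65316
At α=0.05: p ≥ α → fail to reject H₀

reject H₀: no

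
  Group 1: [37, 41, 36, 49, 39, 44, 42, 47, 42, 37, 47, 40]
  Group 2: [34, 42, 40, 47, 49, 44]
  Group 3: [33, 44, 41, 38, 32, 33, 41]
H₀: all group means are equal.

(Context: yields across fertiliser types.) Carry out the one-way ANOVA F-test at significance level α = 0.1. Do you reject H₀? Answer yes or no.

Group means [41.75, 42.67, 37.43], grand mean 40.760
SSB = Σnᵢ(x̄ᵢ−x̄)² = 111.262; SSW = ΣΣ(x−x̄ᵢ)² = 483.298
MSB = 111.262/2 = 55.6312; MSW = 483.298/22 = 21.9681
F = MSB/MSW = 2.5324
df = (2, 22)
p-value (upper-tail) = 0.10238
At α=0.1: p ≥ α → fail to reject H₀

reject H₀: no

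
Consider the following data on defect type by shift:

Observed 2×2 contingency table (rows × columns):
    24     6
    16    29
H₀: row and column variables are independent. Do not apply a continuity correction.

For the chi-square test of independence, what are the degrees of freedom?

degrees of freedom = 1

df = (r−1)(c−1) = (2−1)·(2−1) = 1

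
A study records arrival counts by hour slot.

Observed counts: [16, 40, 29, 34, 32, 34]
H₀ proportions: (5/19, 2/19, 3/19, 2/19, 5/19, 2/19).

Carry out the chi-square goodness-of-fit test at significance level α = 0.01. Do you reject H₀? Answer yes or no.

reject H₀: yes

n = 185; E_i = n·p_i = [48.68, 19.47, 29.21, 19.47, 48.68, 19.47]
χ² = (16−48.68)²/48.68 + (40−19.47)²/19.47 + (29−29.21)²/29.21 + (34−19.47)²/19.47 + (32−48.68)²/48.68 + (34−19.47)²/19.47 = 70.9694
df = 5
p-value (upper-tail) = 0.00000
At α=0.01: p < α → reject H₀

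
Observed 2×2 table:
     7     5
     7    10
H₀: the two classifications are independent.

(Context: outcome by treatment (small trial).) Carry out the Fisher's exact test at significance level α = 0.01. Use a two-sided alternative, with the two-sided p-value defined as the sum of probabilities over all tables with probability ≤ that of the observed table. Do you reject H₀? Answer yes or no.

Margins: r₁=12, r₂=17, c₁=14, c₂=15, n=29
p_obs = C(12,7)·C(17,7)/C(29,14); sum pmf over tables with pmf ≤ p_obs
p-value (two-sided) = 0.46214
At α=0.01: p ≥ α → fail to reject H₀

reject H₀: no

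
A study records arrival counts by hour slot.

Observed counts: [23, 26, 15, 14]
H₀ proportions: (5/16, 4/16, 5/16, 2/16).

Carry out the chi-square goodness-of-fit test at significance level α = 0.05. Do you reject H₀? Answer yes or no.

n = 78; E_i = n·p_i = [24.38, 19.50, 24.38, 9.75]
χ² = (23−24.38)²/24.38 + (26−19.50)²/19.50 + (15−24.38)²/24.38 + (14−9.75)²/9.75 = 7.7026
df = 3
p-value (upper-tail) = 0.05258
At α=0.05: p ≥ α → fail to reject H₀

reject H₀: no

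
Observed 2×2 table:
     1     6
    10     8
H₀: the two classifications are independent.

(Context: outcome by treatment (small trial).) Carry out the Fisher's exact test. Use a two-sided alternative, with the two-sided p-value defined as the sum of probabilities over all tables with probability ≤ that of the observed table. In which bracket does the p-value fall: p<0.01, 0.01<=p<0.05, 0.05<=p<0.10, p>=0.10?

p-value bracket: 0.05<=p<0.10

Margins: r₁=7, r₂=18, c₁=11, c₂=14, n=25
p_obs = C(7,1)·C(18,10)/C(25,11); sum pmf over tables with pmf ≤ p_obs
p-value (two-sided) = 0.09000
→ bracket: 0.05<=p<0.10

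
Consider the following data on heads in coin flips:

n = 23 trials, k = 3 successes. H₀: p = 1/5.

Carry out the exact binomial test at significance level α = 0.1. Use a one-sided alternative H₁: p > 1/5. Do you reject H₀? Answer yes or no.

reject H₀: no

Exact binomial: n=23, k=3, p₀=1/5=0.2000
P(X≥3) from Σ C(n,i)·p₀^i·(1−p₀)^(n−i)
p-value (one-sided, H₁ greater) = 0.86681
At α=0.1: p ≥ α → fail to reject H₀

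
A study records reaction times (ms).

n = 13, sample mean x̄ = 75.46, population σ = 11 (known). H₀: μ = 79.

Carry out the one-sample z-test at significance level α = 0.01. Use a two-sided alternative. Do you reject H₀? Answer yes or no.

reject H₀: no

SE = σ/√n = 11/√13 = 3.0509
z = (x̄−μ₀)/SE = (75.46−79)/3.0509 = -1.1603
p-value (two-sided) = 0.24591
At α=0.01: p ≥ α → fail to reject H₀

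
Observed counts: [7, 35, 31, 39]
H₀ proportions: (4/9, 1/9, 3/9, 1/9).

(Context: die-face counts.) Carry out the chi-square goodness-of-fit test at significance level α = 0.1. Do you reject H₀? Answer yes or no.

n = 112; E_i = n·p_i = [49.78, 12.44, 37.33, 12.44]
χ² = (7−49.78)²/49.78 + (35−12.44)²/12.44 + (31−37.33)²/37.33 + (39−12.44)²/12.44 = 135.3862
df = 3
p-value (upper-tail) = 0.00000
At α=0.1: p < α → reject H₀

reject H₀: yes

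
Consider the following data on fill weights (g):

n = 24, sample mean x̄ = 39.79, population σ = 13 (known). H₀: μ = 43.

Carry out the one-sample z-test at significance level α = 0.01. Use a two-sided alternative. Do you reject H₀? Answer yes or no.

reject H₀: no

SE = σ/√n = 13/√24 = 2.6536
z = (x̄−μ₀)/SE = (39.79−43)/2.6536 = -1.2097
p-value (two-sided) = 0.22641
At α=0.01: p ≥ α → fail to reject H₀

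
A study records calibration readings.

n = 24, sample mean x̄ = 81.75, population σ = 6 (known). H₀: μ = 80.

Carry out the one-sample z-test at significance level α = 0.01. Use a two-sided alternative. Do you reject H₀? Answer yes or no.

SE = σ/√n = 6/√24 = 1.2247
z = (x̄−μ₀)/SE = (81.75−80)/1.2247 = 1.4289
p-value (two-sided) = 0.15304
At α=0.01: p ≥ α → fail to reject H₀

reject H₀: no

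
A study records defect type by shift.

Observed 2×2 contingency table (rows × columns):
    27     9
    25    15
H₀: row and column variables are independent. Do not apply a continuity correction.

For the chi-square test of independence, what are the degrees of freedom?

df = (r−1)(c−1) = (2−1)·(2−1) = 1

degrees of freedom = 1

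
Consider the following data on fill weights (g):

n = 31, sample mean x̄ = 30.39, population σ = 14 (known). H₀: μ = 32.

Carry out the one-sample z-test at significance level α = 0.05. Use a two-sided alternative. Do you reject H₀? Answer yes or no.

reject H₀: no

SE = σ/√n = 14/√31 = 2.5145
z = (x̄−μ₀)/SE = (30.39−32)/2.5145 = -0.6403
p-value (two-sided) = 0.52198
At α=0.05: p ≥ α → fail to reject H₀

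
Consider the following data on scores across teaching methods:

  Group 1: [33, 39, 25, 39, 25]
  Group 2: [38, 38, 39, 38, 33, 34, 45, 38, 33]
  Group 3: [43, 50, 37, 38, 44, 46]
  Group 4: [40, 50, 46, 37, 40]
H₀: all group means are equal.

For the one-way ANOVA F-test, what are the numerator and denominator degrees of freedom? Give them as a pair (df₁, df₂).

degrees of freedom = [3, 21]

k = 4 groups, N = 25 total
df = (k−1, N−k) = (4−1, 25−4) = (3, 21)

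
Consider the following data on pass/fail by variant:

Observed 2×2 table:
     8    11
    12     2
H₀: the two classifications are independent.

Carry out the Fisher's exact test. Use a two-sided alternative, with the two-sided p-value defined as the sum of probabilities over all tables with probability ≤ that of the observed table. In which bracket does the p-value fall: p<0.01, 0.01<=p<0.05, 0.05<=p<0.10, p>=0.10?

p-value bracket: 0.01<=p<0.05

Margins: r₁=19, r₂=14, c₁=20, c₂=13, n=33
p_obs = C(19,8)·C(14,12)/C(33,20); sum pmf over tables with pmf ≤ p_obs
p-value (two-sided) = 0.01508
→ bracket: 0.01<=p<0.05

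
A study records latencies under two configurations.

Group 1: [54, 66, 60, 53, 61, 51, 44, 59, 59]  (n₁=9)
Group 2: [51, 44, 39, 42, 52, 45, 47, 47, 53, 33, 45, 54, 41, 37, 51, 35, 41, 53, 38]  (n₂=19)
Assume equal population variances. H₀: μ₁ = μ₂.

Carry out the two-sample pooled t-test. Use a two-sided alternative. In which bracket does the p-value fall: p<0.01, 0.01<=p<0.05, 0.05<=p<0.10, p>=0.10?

x̄₁=56.333, s₁=6.519, n₁=9
x̄₂=44.632, s₂=6.542, n₂=19
s_p² = [8·6.519² + 18·6.542²]/26 = 42.7085
SE = √(s_p²·(1/9+1/19)) = 2.6445
t = (56.333−44.632)/2.6445 = 4.4250
df = 26
p-value (two-sided) = 0.00015
→ bracket: p<0.01

p-value bracket: p<0.01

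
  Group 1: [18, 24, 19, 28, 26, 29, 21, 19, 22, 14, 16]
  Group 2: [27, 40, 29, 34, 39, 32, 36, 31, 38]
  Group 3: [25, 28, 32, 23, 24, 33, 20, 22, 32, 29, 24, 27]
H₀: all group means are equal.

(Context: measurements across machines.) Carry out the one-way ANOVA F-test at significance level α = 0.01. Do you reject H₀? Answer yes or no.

Group means [21.45, 34.00, 26.58], grand mean 26.906
SSB = Σnᵢ(x̄ᵢ−x̄)² = 781.075; SSW = ΣΣ(x−x̄ᵢ)² = 605.644
MSB = 781.075/2 = 390.5374; MSW = 605.644/29 = 20.8843
F = MSB/MSW = 18.7001
df = (2, 29)
p-value (upper-tail) = 0.00001
At α=0.01: p < α → reject H₀

reject H₀: yes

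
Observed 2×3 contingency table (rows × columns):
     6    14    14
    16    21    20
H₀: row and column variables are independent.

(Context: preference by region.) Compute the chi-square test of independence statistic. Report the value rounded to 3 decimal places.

test statistic = 1.272

Row totals [34, 57], col totals [22, 35, 34], n=91
χ² = (6−8.22)²/8.22 + (14−13.08)²/13.08 + (14−12.70)²/12.70 + (16−13.78)²/13.78 + (21−21.92)²/21.92 + (20−21.30)²/21.30 = 1.2724
df = 2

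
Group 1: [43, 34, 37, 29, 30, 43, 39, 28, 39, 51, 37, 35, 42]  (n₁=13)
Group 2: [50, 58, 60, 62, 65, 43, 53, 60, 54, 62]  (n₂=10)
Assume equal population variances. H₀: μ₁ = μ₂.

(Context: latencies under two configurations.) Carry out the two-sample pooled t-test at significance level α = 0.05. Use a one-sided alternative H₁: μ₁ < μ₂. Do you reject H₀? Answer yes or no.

x̄₁=37.462, s₁=6.489, n₁=13
x̄₂=56.700, s₂=6.684, n₂=10
s_p² = [12·6.489² + 9·6.684²]/21 = 43.2062
SE = √(s_p²·(1/13+1/10)) = 2.7648
t = (37.462−56.700)/2.7648 = -6.9583
df = 21
p-value (one-sided, H₁ less) = 0.00000
At α=0.05: p < α → reject H₀

reject H₀: yes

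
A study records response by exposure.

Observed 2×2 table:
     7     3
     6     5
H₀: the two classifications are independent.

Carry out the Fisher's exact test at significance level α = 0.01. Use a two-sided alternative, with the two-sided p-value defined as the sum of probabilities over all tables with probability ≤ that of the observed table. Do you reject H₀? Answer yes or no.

Margins: r₁=10, r₂=11, c₁=13, c₂=8, n=21
p_obs = C(10,7)·C(11,6)/C(21,13); sum pmf over tables with pmf ≤ p_obs
p-value (two-sided) = 0.65944
At α=0.01: p ≥ α → fail to reject H₀

reject H₀: no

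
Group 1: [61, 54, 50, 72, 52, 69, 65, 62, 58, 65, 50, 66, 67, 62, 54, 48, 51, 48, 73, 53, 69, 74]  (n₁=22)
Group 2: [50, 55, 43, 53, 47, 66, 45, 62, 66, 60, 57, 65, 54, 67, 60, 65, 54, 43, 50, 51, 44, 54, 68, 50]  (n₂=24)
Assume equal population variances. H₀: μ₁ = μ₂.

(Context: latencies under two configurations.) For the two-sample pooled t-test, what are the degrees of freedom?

df = n₁ + n₂ − 2 = 22 + 24 − 2 = 44

degrees of freedom = 44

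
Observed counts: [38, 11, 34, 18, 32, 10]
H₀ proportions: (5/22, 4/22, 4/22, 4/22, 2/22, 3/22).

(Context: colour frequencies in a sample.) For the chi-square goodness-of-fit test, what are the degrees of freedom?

degrees of freedom = 5

df = k − 1 = 6 − 1 = 5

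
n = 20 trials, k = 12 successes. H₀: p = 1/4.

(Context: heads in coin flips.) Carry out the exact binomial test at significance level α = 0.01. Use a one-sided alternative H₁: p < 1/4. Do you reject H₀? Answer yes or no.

reject H₀: no

Exact binomial: n=20, k=12, p₀=1/4=0.2500
P(X≤12) from Σ C(n,i)·p₀^i·(1−p₀)^(n−i)
p-value (one-sided, H₁ less) = 0.99982
At α=0.01: p ≥ α → fail to reject H₀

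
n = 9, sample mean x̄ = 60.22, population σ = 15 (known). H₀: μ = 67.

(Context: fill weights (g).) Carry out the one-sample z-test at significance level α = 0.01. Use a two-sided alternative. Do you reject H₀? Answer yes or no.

reject H₀: no

SE = σ/√n = 15/√9 = 5.0000
z = (x̄−μ₀)/SE = (60.22−67)/5.0000 = -1.3560
p-value (two-sided) = 0.17510
At α=0.01: p ≥ α → fail to reject H₀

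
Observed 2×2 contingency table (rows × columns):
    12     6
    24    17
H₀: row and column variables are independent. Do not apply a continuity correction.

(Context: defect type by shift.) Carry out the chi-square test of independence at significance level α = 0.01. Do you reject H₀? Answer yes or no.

reject H₀: no

Row totals [18, 41], col totals [36, 23], n=59
χ² = (12−10.98)²/10.98 + (6−7.02)²/7.02 + (24−25.02)²/25.02 + (17−15.98)²/15.98 = 0.3476
df = 1
p-value (upper-tail) = 0.55548
At α=0.01: p ≥ α → fail to reject H₀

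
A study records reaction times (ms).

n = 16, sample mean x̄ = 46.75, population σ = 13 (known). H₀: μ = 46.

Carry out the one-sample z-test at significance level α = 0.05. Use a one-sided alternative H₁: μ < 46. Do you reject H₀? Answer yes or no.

reject H₀: no

SE = σ/√n = 13/√16 = 3.2500
z = (x̄−μ₀)/SE = (46.75−46)/3.2500 = 0.2308
p-value (one-sided, H₁ less) = 0.59125
At α=0.05: p ≥ α → fail to reject H₀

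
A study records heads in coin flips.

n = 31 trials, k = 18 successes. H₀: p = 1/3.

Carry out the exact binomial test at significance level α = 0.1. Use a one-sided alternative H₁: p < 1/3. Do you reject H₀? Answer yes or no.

reject H₀: no

Exact binomial: n=31, k=18, p₀=1/3=0.3333
P(X≤18) from Σ C(n,i)·p₀^i·(1−p₀)^(n−i)
p-value (one-sided, H₁ less) = 0.99869
At α=0.1: p ≥ α → fail to reject H₀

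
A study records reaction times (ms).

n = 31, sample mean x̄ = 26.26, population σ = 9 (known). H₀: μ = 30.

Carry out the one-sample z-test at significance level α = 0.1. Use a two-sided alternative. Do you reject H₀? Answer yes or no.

SE = σ/√n = 9/√31 = 1.6164
z = (x̄−μ₀)/SE = (26.26−30)/1.6164 = -2.3137
p-value (two-sided) = 0.02068
At α=0.1: p < α → reject H₀

reject H₀: yes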